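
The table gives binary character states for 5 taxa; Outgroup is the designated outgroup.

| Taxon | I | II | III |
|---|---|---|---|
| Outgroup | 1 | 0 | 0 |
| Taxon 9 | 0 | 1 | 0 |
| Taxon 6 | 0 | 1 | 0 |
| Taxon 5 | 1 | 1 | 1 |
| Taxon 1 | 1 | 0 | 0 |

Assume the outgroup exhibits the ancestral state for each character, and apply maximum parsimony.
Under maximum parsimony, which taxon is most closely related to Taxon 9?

Character polarity is set by the outgroup: the derived state is whichever differs from the outgroup's state, so for I the derived state is '0', and for the remaining characters it is '1'.
I: derived state '0' in Taxon 6 and Taxon 9 only — synapomorphy for {Taxon 6, Taxon 9}.
II (derived state '1') is shared by Taxon 5, Taxon 6, and Taxon 9 — a synapomorphy uniting that clade.
III: derived state '1' in Taxon 5 only — an autapomorphy, so it tells us nothing about relationships among taxa.
Most parsimonious ingroup topology: (((Taxon 9,Taxon 6),Taxon 5),Taxon 1).
Taxon 9 and Taxon 6 form a cherry on this tree, so they are sister taxa.

Taxon 6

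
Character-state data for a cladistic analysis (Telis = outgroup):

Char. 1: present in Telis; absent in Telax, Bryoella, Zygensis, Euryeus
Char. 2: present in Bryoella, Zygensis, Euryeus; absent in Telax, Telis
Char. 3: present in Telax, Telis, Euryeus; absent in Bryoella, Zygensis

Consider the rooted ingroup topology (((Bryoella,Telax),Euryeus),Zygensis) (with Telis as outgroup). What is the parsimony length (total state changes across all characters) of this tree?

Map each character onto (((Bryoella,Telax),Euryeus),Zygensis) (rooted by Telis) and count the minimum state changes it requires (Fitch parsimony):
Char. 1: 1; Char. 2: 2; Char. 3: 2.
Total tree length = 5.

5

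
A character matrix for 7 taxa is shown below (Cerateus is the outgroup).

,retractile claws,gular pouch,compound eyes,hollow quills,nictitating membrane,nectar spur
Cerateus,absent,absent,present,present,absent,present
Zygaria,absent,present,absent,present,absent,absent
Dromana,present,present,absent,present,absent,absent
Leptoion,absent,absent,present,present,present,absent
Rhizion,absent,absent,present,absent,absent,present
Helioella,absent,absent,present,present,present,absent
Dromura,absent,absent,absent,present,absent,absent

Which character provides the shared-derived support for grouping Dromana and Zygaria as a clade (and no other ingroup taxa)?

gular pouch

Character polarity is set by the outgroup: the derived state is whichever differs from the outgroup's state, so for compound eyes, hollow quills, nectar spur the derived state is 'absent', and for the remaining characters it is 'present'.
retractile claws: derived state 'present' in Dromana only — an autapomorphy, so it tells us nothing about relationships among taxa.
Only Dromana and Zygaria show the derived state 'present' for gular pouch, supporting them as a clade.
compound eyes: derived state 'absent' in Dromana, Dromura, and Zygaria only — synapomorphy for {Dromana, Dromura, Zygaria}.
hollow quills (derived state 'absent') is unique to Rhizion (autapomorphy; uninformative for grouping).
nictitating membrane: derived state 'present' in Helioella and Leptoion only — synapomorphy for {Helioella, Leptoion}.
nectar spur: derived state 'absent' in Dromana, Dromura, Helioella, Leptoion, and Zygaria only — synapomorphy for {Dromana, Dromura, Helioella, Leptoion, Zygaria}.
Most parsimonious ingroup topology: ((((Zygaria,Dromana),Dromura),(Leptoion,Helioella)),Rhizion).
The clade {Dromana, Zygaria} is supported by gular pouch: its derived state 'present' occurs in exactly those taxa and in no other taxon (including the outgroup).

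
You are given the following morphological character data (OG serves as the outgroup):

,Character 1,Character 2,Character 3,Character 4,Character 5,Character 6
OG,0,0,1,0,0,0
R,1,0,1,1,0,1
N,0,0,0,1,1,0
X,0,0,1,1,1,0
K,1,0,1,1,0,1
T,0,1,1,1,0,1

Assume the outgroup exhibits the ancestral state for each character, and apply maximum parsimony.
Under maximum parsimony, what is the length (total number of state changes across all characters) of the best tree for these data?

6

Character polarity is set by the outgroup: the derived state is whichever differs from the outgroup's state, so for Character 3 the derived state is '0', and for the remaining characters it is '1'.
Character 1: derived state '1' in K and R only — synapomorphy for {K, R}.
Character 2: derived state '1' in T only — an autapomorphy, so it tells us nothing about relationships among taxa.
Character 3: derived state '0' in N only — an autapomorphy, so it tells us nothing about relationships among taxa.
All ingroup taxa share the derived state '1' for Character 4; it defines the ingroup but does not resolve relationships within it.
Character 5: derived state '1' in N and X only — synapomorphy for {N, X}.
Character 6: derived state '1' in K, R, and T only — synapomorphy for {K, R, T}.
Most parsimonious ingroup topology: (((R,K),T),(N,X)).
Changes per character on this tree: Character 1: 1; Character 2: 1; Character 3: 1; Character 4: 1; Character 5: 1; Character 6: 1.
Total = 6.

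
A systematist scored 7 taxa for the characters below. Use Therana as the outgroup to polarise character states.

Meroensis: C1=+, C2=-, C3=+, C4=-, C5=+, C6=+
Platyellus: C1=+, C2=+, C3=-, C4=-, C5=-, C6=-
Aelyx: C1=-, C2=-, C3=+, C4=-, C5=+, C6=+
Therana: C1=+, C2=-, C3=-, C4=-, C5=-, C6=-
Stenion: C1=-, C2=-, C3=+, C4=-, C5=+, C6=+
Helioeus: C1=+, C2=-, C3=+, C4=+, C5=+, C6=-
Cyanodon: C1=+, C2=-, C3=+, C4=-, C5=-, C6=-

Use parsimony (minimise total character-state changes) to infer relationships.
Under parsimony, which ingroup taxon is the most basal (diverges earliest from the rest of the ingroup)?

Character polarity is set by the outgroup: the derived state is whichever differs from the outgroup's state, so for C1 the derived state is '-', and for the remaining characters it is '+'.
C1 (derived state '-') is shared by Aelyx and Stenion — a synapomorphy uniting that clade.
C2 (derived state '+') is unique to Platyellus (autapomorphy; uninformative for grouping).
C3: derived state '+' in Aelyx, Cyanodon, Helioeus, Meroensis, and Stenion only — synapomorphy for {Aelyx, Cyanodon, Helioeus, Meroensis, Stenion}.
C4 (derived state '+') is unique to Helioeus (autapomorphy; uninformative for grouping).
C5: derived state '+' in Aelyx, Helioeus, Meroensis, and Stenion only — synapomorphy for {Aelyx, Helioeus, Meroensis, Stenion}.
C6 (derived state '+') is shared by Aelyx, Meroensis, and Stenion — a synapomorphy uniting that clade.
Most parsimonious ingroup topology: ((((Meroensis,(Stenion,Aelyx)),Helioeus),Cyanodon),Platyellus).
Platyellus is sister to the clade containing all other ingroup taxa, so it is the earliest-diverging (most basal) ingroup lineage.

Platyellus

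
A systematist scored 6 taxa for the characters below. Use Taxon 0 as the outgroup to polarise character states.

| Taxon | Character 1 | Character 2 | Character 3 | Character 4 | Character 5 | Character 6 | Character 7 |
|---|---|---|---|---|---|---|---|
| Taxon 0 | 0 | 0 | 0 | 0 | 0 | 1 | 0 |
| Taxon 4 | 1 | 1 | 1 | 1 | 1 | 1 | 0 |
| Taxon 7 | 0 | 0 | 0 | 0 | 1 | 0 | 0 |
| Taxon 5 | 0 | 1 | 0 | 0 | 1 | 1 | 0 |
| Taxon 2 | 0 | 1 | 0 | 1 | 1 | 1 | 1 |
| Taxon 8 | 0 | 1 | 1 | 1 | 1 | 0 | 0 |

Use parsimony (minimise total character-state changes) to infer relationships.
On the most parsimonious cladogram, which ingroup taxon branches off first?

Character polarity is set by the outgroup: the derived state is whichever differs from the outgroup's state, so for Character 6 the derived state is '0', and for the remaining characters it is '1'.
Character 1 (derived state '1') is unique to Taxon 4 (autapomorphy; uninformative for grouping).
Character 2 (derived state '1') is shared by Taxon 2, Taxon 4, Taxon 5, and Taxon 8 — a synapomorphy uniting that clade.
Character 3 (derived state '1') is shared by Taxon 4 and Taxon 8 — a synapomorphy uniting that clade.
Character 4: derived state '1' in Taxon 2, Taxon 4, and Taxon 8 only — synapomorphy for {Taxon 2, Taxon 4, Taxon 8}.
Character 5 (derived state '1') is shared by all ingroup taxa — unites the whole ingroup.
Character 6 (state '0') occurs in Taxon 7 and Taxon 8 but conflicts with the nesting implied by the other characters — most parsimoniously interpreted as homoplasy.
Character 7 (derived state '1') is unique to Taxon 2 (autapomorphy; uninformative for grouping).
Most parsimonious ingroup topology: ((((Taxon 4,Taxon 8),Taxon 2),Taxon 5),Taxon 7).
Taxon 7 is sister to the clade containing all other ingroup taxa, so it is the earliest-diverging (most basal) ingroup lineage.

Taxon 7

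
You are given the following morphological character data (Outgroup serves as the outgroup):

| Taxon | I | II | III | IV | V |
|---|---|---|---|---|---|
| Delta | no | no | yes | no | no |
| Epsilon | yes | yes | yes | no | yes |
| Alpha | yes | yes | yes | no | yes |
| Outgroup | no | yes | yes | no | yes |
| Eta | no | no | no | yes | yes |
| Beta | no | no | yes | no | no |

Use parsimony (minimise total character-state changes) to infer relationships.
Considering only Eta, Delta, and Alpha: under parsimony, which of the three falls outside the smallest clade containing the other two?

Alpha

Character polarity is set by the outgroup: the derived state is whichever differs from the outgroup's state, so for II, III, V the derived state is 'no', and for the remaining characters it is 'yes'.
Only Alpha and Epsilon show the derived state 'yes' for I, supporting them as a clade.
II (derived state 'no') is shared by Beta, Delta, and Eta — a synapomorphy uniting that clade.
III (derived state 'no') is unique to Eta (autapomorphy; uninformative for grouping).
IV (derived state 'yes') is unique to Eta (autapomorphy; uninformative for grouping).
V: derived state 'no' in Beta and Delta only — synapomorphy for {Beta, Delta}.
Most parsimonious ingroup topology: ((Alpha,Epsilon),(Eta,(Beta,Delta))).
Delta and Eta share a more recent common ancestor with each other than either does with Alpha, so Alpha is the least closely related of the three.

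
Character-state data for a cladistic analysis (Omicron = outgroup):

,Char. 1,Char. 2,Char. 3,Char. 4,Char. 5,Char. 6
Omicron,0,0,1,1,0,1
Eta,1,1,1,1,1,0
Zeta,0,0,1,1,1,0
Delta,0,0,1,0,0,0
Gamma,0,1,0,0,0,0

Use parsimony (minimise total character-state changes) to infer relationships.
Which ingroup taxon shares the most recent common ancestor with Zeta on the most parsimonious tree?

Eta

Character polarity is set by the outgroup: the derived state is whichever differs from the outgroup's state, so for Char. 3, Char. 4, Char. 6 the derived state is '0', and for the remaining characters it is '1'.
Char. 1 (derived state '1') is unique to Eta (autapomorphy; uninformative for grouping).
Char. 2 (state '1') occurs in Eta and Gamma but conflicts with the nesting implied by the other characters — most parsimoniously interpreted as homoplasy.
Char. 3: derived state '0' in Gamma only — an autapomorphy, so it tells us nothing about relationships among taxa.
Char. 4: derived state '0' in Delta and Gamma only — synapomorphy for {Delta, Gamma}.
Only Eta and Zeta show the derived state '1' for Char. 5, supporting them as a clade.
Char. 6 (derived state '0') is shared by all ingroup taxa — unites the whole ingroup.
Most parsimonious ingroup topology: ((Eta,Zeta),(Delta,Gamma)).
Zeta and Eta form a cherry on this tree, so they are sister taxa.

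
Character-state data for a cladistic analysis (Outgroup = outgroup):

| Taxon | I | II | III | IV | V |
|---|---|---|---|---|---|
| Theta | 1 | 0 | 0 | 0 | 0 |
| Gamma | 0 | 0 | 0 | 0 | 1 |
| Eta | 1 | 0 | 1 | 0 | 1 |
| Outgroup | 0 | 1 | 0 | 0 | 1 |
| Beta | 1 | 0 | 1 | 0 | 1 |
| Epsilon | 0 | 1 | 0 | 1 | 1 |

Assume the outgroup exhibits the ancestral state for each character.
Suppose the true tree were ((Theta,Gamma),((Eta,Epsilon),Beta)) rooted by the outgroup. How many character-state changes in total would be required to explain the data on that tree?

9

Map each character onto ((Theta,Gamma),((Eta,Epsilon),Beta)) (rooted by Outgroup) and count the minimum state changes it requires (Fitch parsimony):
I: 3; II: 2; III: 2; IV: 1; V: 1.
Total tree length = 9.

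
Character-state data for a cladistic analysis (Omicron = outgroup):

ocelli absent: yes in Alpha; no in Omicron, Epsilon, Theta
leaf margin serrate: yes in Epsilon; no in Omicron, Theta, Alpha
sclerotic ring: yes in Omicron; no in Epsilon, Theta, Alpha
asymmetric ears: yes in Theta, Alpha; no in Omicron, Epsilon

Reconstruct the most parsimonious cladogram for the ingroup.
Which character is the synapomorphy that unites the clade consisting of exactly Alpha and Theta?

Character polarity is set by the outgroup: the derived state is whichever differs from the outgroup's state, so for sclerotic ring the derived state is 'no', and for the remaining characters it is 'yes'.
ocelli absent: derived state 'yes' in Alpha only — an autapomorphy, so it tells us nothing about relationships among taxa.
leaf margin serrate: derived state 'yes' in Epsilon only — an autapomorphy, so it tells us nothing about relationships among taxa.
All ingroup taxa share the derived state 'no' for sclerotic ring; it defines the ingroup but does not resolve relationships within it.
Only Alpha and Theta show the derived state 'yes' for asymmetric ears, supporting them as a clade.
Most parsimonious ingroup topology: (Epsilon,(Theta,Alpha)).
The clade {Alpha, Theta} is supported by asymmetric ears: its derived state 'yes' occurs in exactly those taxa and in no other taxon (including the outgroup).

asymmetric ears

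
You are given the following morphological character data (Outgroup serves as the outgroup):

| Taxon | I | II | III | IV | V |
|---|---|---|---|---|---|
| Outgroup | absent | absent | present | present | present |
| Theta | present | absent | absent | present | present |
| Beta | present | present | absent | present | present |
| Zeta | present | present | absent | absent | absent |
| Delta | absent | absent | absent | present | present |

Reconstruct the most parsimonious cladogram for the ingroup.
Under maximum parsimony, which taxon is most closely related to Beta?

Character polarity is set by the outgroup: the derived state is whichever differs from the outgroup's state, so for III, IV, V the derived state is 'absent', and for the remaining characters it is 'present'.
Only Beta, Theta, and Zeta show the derived state 'present' for I, supporting them as a clade.
II (derived state 'present') is shared by Beta and Zeta — a synapomorphy uniting that clade.
III (derived state 'absent') is shared by all ingroup taxa — unites the whole ingroup.
IV (derived state 'absent') is unique to Zeta (autapomorphy; uninformative for grouping).
V: derived state 'absent' in Zeta only — an autapomorphy, so it tells us nothing about relationships among taxa.
Most parsimonious ingroup topology: ((Theta,(Beta,Zeta)),Delta).
Beta and Zeta form a cherry on this tree, so they are sister taxa.

Zeta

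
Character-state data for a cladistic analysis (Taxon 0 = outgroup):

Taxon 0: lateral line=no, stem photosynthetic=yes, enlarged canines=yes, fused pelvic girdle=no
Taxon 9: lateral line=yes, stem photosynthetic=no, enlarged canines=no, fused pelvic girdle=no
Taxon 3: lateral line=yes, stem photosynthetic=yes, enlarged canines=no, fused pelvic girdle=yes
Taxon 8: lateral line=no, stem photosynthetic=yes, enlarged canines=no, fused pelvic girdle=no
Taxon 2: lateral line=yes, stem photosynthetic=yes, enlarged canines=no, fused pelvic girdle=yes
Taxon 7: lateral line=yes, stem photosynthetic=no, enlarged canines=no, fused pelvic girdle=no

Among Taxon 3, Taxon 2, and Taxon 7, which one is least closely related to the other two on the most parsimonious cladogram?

Taxon 7

Character polarity is set by the outgroup: the derived state is whichever differs from the outgroup's state, so for stem photosynthetic, enlarged canines the derived state is 'no', and for the remaining characters it is 'yes'.
lateral line (derived state 'yes') is shared by Taxon 2, Taxon 3, Taxon 7, and Taxon 9 — a synapomorphy uniting that clade.
stem photosynthetic (derived state 'no') is shared by Taxon 7 and Taxon 9 — a synapomorphy uniting that clade.
All ingroup taxa share the derived state 'no' for enlarged canines; it defines the ingroup but does not resolve relationships within it.
fused pelvic girdle: derived state 'yes' in Taxon 2 and Taxon 3 only — synapomorphy for {Taxon 2, Taxon 3}.
Most parsimonious ingroup topology: (((Taxon 9,Taxon 7),(Taxon 3,Taxon 2)),Taxon 8).
Taxon 2 and Taxon 3 share a more recent common ancestor with each other than either does with Taxon 7, so Taxon 7 is the least closely related of the three.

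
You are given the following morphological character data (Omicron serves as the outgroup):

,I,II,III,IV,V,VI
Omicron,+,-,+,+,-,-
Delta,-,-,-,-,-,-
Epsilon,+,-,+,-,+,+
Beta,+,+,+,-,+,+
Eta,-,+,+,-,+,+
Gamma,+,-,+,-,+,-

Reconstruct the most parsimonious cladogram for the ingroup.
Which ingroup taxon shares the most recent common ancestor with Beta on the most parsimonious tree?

Character polarity is set by the outgroup: the derived state is whichever differs from the outgroup's state, so for I, III, IV the derived state is '-', and for the remaining characters it is '+'.
I (state '-') occurs in Delta and Eta but conflicts with the nesting implied by the other characters — most parsimoniously interpreted as homoplasy.
II (derived state '+') is shared by Beta and Eta — a synapomorphy uniting that clade.
III (derived state '-') is unique to Delta (autapomorphy; uninformative for grouping).
IV (derived state '-') is shared by all ingroup taxa — unites the whole ingroup.
V (derived state '+') is shared by Beta, Epsilon, Eta, and Gamma — a synapomorphy uniting that clade.
VI: derived state '+' in Beta, Epsilon, and Eta only — synapomorphy for {Beta, Epsilon, Eta}.
Most parsimonious ingroup topology: (Delta,((Epsilon,(Beta,Eta)),Gamma)).
Beta and Eta form a cherry on this tree, so they are sister taxa.

Eta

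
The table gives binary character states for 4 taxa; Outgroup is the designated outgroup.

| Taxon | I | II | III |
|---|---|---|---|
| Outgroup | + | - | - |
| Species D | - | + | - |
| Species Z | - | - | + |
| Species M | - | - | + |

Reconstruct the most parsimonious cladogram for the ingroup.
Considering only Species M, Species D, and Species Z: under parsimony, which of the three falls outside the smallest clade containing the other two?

Species D

Character polarity is set by the outgroup: the derived state is whichever differs from the outgroup's state, so for I the derived state is '-', and for the remaining characters it is '+'.
All ingroup taxa share the derived state '-' for I; it defines the ingroup but does not resolve relationships within it.
II: derived state '+' in Species D only — an autapomorphy, so it tells us nothing about relationships among taxa.
III (derived state '+') is shared by Species M and Species Z — a synapomorphy uniting that clade.
Most parsimonious ingroup topology: (Species D,(Species Z,Species M)).
Species Z and Species M share a more recent common ancestor with each other than either does with Species D, so Species D is the least closely related of the three.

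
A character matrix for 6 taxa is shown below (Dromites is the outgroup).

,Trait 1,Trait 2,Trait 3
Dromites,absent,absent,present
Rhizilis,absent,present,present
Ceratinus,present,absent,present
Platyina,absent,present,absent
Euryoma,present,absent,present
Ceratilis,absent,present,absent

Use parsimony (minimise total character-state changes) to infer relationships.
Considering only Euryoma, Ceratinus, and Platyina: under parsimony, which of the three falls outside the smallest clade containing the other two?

Platyina

Character polarity is set by the outgroup: the derived state is whichever differs from the outgroup's state, so for Trait 3 the derived state is 'absent', and for the remaining characters it is 'present'.
Trait 1: derived state 'present' in Ceratinus and Euryoma only — synapomorphy for {Ceratinus, Euryoma}.
Trait 2 (derived state 'present') is shared by Ceratilis, Platyina, and Rhizilis — a synapomorphy uniting that clade.
Only Ceratilis and Platyina show the derived state 'absent' for Trait 3, supporting them as a clade.
Most parsimonious ingroup topology: ((Rhizilis,(Platyina,Ceratilis)),(Ceratinus,Euryoma)).
Euryoma and Ceratinus share a more recent common ancestor with each other than either does with Platyina, so Platyina is the least closely related of the three.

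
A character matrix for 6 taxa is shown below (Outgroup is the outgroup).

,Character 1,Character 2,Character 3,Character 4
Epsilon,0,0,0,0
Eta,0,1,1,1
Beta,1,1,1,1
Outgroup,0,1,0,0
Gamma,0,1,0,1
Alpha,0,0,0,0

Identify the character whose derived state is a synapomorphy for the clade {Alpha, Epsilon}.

Character 2

Character polarity is set by the outgroup: the derived state is whichever differs from the outgroup's state, so for Character 2 the derived state is '0', and for the remaining characters it is '1'.
Character 1: derived state '1' in Beta only — an autapomorphy, so it tells us nothing about relationships among taxa.
Character 2: derived state '0' in Alpha and Epsilon only — synapomorphy for {Alpha, Epsilon}.
Character 3: derived state '1' in Beta and Eta only — synapomorphy for {Beta, Eta}.
Character 4: derived state '1' in Beta, Eta, and Gamma only — synapomorphy for {Beta, Eta, Gamma}.
Most parsimonious ingroup topology: ((Gamma,(Beta,Eta)),(Alpha,Epsilon)).
The clade {Alpha, Epsilon} is supported by Character 2: its derived state '0' occurs in exactly those taxa and in no other taxon (including the outgroup).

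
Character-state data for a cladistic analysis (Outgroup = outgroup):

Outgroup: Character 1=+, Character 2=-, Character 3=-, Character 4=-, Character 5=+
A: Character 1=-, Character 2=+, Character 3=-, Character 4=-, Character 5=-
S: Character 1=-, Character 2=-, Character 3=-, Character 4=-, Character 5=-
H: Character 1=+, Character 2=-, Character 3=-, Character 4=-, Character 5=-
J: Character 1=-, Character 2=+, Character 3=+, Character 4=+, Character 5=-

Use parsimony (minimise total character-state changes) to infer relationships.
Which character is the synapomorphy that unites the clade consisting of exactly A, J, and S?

Character 1

Character polarity is set by the outgroup: the derived state is whichever differs from the outgroup's state, so for Character 1, Character 5 the derived state is '-', and for the remaining characters it is '+'.
Character 1 (derived state '-') is shared by A, J, and S — a synapomorphy uniting that clade.
Only A and J show the derived state '+' for Character 2, supporting them as a clade.
Character 3 (derived state '+') is unique to J (autapomorphy; uninformative for grouping).
Character 4: derived state '+' in J only — an autapomorphy, so it tells us nothing about relationships among taxa.
Character 5 (derived state '-') is shared by all ingroup taxa — unites the whole ingroup.
Most parsimonious ingroup topology: (((A,J),S),H).
The clade {A, J, S} is supported by Character 1: its derived state '-' occurs in exactly those taxa and in no other taxon (including the outgroup).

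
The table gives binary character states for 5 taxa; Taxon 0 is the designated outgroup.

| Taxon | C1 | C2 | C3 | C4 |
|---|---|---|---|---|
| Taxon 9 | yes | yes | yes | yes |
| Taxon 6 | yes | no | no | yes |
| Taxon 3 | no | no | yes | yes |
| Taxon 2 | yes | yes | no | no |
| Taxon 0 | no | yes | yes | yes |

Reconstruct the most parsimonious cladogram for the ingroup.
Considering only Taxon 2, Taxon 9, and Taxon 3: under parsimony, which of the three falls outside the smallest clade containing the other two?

Taxon 3

Character polarity is set by the outgroup: the derived state is whichever differs from the outgroup's state, so for C2, C3, C4 the derived state is 'no', and for the remaining characters it is 'yes'.
C1 (derived state 'yes') is shared by Taxon 2, Taxon 6, and Taxon 9 — a synapomorphy uniting that clade.
C2 groups Taxon 3 and Taxon 6, which is incompatible with the clades supported by the remaining characters; treating it as convergent (homoplasy) costs fewer steps than any alternative tree.
Only Taxon 2 and Taxon 6 show the derived state 'no' for C3, supporting them as a clade.
C4: derived state 'no' in Taxon 2 only — an autapomorphy, so it tells us nothing about relationships among taxa.
Most parsimonious ingroup topology: (Taxon 3,(Taxon 9,(Taxon 2,Taxon 6))).
Taxon 9 and Taxon 2 share a more recent common ancestor with each other than either does with Taxon 3, so Taxon 3 is the least closely related of the three.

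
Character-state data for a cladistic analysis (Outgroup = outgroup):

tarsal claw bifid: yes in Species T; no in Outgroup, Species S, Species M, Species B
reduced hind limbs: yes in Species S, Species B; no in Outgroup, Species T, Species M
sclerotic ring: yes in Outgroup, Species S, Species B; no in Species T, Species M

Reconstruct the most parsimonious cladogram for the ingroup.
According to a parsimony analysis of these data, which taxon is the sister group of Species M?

Species T

Character polarity is set by the outgroup: the derived state is whichever differs from the outgroup's state, so for sclerotic ring the derived state is 'no', and for the remaining characters it is 'yes'.
tarsal claw bifid: derived state 'yes' in Species T only — an autapomorphy, so it tells us nothing about relationships among taxa.
reduced hind limbs: derived state 'yes' in Species B and Species S only — synapomorphy for {Species B, Species S}.
sclerotic ring (derived state 'no') is shared by Species M and Species T — a synapomorphy uniting that clade.
Most parsimonious ingroup topology: ((Species S,Species B),(Species T,Species M)).
Species M and Species T form a cherry on this tree, so they are sister taxa.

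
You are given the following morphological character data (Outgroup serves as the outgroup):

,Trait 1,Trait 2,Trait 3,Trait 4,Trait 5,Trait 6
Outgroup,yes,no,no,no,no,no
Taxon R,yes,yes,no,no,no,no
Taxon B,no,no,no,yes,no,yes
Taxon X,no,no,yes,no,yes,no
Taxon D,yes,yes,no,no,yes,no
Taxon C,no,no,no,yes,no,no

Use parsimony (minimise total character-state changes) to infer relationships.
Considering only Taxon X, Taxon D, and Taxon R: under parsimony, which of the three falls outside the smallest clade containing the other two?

Taxon X

Character polarity is set by the outgroup: the derived state is whichever differs from the outgroup's state, so for Trait 1 the derived state is 'no', and for the remaining characters it is 'yes'.
Only Taxon B, Taxon C, and Taxon X show the derived state 'no' for Trait 1, supporting them as a clade.
Trait 2 (derived state 'yes') is shared by Taxon D and Taxon R — a synapomorphy uniting that clade.
Trait 3 (derived state 'yes') is unique to Taxon X (autapomorphy; uninformative for grouping).
Only Taxon B and Taxon C show the derived state 'yes' for Trait 4, supporting them as a clade.
Trait 5 (state 'yes') occurs in Taxon D and Taxon X but conflicts with the nesting implied by the other characters — most parsimoniously interpreted as homoplasy.
Trait 6 (derived state 'yes') is unique to Taxon B (autapomorphy; uninformative for grouping).
Most parsimonious ingroup topology: ((Taxon R,Taxon D),((Taxon B,Taxon C),Taxon X)).
Taxon D and Taxon R share a more recent common ancestor with each other than either does with Taxon X, so Taxon X is the least closely related of the three.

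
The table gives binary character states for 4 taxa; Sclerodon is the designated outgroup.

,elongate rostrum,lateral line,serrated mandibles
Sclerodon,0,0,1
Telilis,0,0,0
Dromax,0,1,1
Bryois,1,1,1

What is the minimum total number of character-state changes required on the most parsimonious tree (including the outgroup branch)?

3

Character polarity is set by the outgroup: the derived state is whichever differs from the outgroup's state, so for serrated mandibles the derived state is '0', and for the remaining characters it is '1'.
elongate rostrum (derived state '1') is unique to Bryois (autapomorphy; uninformative for grouping).
lateral line: derived state '1' in Bryois and Dromax only — synapomorphy for {Bryois, Dromax}.
serrated mandibles (derived state '0') is unique to Telilis (autapomorphy; uninformative for grouping).
Most parsimonious ingroup topology: (Telilis,(Dromax,Bryois)).
Changes per character on this tree: elongate rostrum: 1; lateral line: 1; serrated mandibles: 1.
Total = 3.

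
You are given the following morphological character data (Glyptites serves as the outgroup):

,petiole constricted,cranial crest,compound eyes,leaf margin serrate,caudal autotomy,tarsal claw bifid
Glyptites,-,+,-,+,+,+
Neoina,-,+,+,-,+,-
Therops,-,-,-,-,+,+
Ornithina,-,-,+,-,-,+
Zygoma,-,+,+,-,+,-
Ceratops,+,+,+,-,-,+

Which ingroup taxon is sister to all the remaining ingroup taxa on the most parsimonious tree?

Therops

Character polarity is set by the outgroup: the derived state is whichever differs from the outgroup's state, so for cranial crest, leaf margin serrate, caudal autotomy, tarsal claw bifid the derived state is '-', and for the remaining characters it is '+'.
petiole constricted: derived state '+' in Ceratops only — an autapomorphy, so it tells us nothing about relationships among taxa.
cranial crest groups Ornithina and Therops, which is incompatible with the clades supported by the remaining characters; treating it as convergent (homoplasy) costs fewer steps than any alternative tree.
Only Ceratops, Neoina, Ornithina, and Zygoma show the derived state '+' for compound eyes, supporting them as a clade.
All ingroup taxa share the derived state '-' for leaf margin serrate; it defines the ingroup but does not resolve relationships within it.
Only Ceratops and Ornithina show the derived state '-' for caudal autotomy, supporting them as a clade.
tarsal claw bifid: derived state '-' in Neoina and Zygoma only — synapomorphy for {Neoina, Zygoma}.
Most parsimonious ingroup topology: (((Neoina,Zygoma),(Ornithina,Ceratops)),Therops).
Therops is sister to the clade containing all other ingroup taxa, so it is the earliest-diverging (most basal) ingroup lineage.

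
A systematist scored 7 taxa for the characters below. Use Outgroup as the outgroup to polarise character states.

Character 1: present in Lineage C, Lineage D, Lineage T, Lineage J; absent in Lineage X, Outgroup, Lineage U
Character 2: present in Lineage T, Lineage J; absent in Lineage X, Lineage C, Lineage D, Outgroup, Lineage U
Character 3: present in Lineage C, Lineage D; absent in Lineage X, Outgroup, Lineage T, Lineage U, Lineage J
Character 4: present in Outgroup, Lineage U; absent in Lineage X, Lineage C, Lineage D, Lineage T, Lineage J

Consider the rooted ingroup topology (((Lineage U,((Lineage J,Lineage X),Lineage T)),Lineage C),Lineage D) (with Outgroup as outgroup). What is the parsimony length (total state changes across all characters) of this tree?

9

Map each character onto (((Lineage U,((Lineage J,Lineage X),Lineage T)),Lineage C),Lineage D) (rooted by Outgroup) and count the minimum state changes it requires (Fitch parsimony):
Character 1: 3; Character 2: 2; Character 3: 2; Character 4: 2.
Total tree length = 9.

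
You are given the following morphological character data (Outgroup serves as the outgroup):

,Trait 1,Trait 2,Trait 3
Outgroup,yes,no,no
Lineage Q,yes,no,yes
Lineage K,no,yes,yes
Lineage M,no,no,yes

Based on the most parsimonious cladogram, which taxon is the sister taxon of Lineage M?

Character polarity is set by the outgroup: the derived state is whichever differs from the outgroup's state, so for Trait 1 the derived state is 'no', and for the remaining characters it is 'yes'.
Trait 1 (derived state 'no') is shared by Lineage K and Lineage M — a synapomorphy uniting that clade.
Trait 2: derived state 'yes' in Lineage K only — an autapomorphy, so it tells us nothing about relationships among taxa.
Trait 3 (derived state 'yes') is shared by all ingroup taxa — unites the whole ingroup.
Most parsimonious ingroup topology: (Lineage Q,(Lineage K,Lineage M)).
Lineage M and Lineage K form a cherry on this tree, so they are sister taxa.

Lineage K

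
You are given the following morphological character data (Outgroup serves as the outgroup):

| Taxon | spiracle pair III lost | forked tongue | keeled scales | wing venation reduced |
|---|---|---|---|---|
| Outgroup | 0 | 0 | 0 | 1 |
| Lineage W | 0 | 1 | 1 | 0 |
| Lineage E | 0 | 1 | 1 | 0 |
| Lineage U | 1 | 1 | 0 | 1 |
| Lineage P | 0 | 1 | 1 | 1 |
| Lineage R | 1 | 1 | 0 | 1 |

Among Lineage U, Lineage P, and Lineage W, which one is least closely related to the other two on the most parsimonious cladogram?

Lineage U

Character polarity is set by the outgroup: the derived state is whichever differs from the outgroup's state, so for wing venation reduced the derived state is '0', and for the remaining characters it is '1'.
Only Lineage R and Lineage U show the derived state '1' for spiracle pair III lost, supporting them as a clade.
All ingroup taxa share the derived state '1' for forked tongue; it defines the ingroup but does not resolve relationships within it.
Only Lineage E, Lineage P, and Lineage W show the derived state '1' for keeled scales, supporting them as a clade.
wing venation reduced (derived state '0') is shared by Lineage E and Lineage W — a synapomorphy uniting that clade.
Most parsimonious ingroup topology: (((Lineage W,Lineage E),Lineage P),(Lineage U,Lineage R)).
Lineage P and Lineage W share a more recent common ancestor with each other than either does with Lineage U, so Lineage U is the least closely related of the three.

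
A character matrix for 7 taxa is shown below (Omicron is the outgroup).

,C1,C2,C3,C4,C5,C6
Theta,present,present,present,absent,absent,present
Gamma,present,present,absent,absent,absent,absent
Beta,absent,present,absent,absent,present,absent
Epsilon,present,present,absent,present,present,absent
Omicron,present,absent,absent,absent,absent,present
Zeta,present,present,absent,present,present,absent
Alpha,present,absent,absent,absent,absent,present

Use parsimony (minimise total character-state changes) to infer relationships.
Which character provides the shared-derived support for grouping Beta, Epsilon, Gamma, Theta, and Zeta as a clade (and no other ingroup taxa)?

Character polarity is set by the outgroup: the derived state is whichever differs from the outgroup's state, so for C1, C6 the derived state is 'absent', and for the remaining characters it is 'present'.
C1: derived state 'absent' in Beta only — an autapomorphy, so it tells us nothing about relationships among taxa.
Only Beta, Epsilon, Gamma, Theta, and Zeta show the derived state 'present' for C2, supporting them as a clade.
C3: derived state 'present' in Theta only — an autapomorphy, so it tells us nothing about relationships among taxa.
C4 (derived state 'present') is shared by Epsilon and Zeta — a synapomorphy uniting that clade.
C5 (derived state 'present') is shared by Beta, Epsilon, and Zeta — a synapomorphy uniting that clade.
C6: derived state 'absent' in Beta, Epsilon, Gamma, and Zeta only — synapomorphy for {Beta, Epsilon, Gamma, Zeta}.
Most parsimonious ingroup topology: (((((Epsilon,Zeta),Beta),Gamma),Theta),Alpha).
The clade {Beta, Epsilon, Gamma, Theta, Zeta} is supported by C2: its derived state 'present' occurs in exactly those taxa and in no other taxon (including the outgroup).

C2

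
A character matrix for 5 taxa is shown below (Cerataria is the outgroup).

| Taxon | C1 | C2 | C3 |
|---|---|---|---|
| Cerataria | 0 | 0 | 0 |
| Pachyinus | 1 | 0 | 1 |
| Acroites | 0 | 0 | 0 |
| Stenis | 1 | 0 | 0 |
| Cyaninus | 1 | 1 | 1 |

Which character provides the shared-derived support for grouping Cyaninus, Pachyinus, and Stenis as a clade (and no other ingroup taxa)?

C1

The outgroup has state '0' for every character, so '1' is the derived state throughout.
C1 (derived state '1') is shared by Cyaninus, Pachyinus, and Stenis — a synapomorphy uniting that clade.
C2: derived state '1' in Cyaninus only — an autapomorphy, so it tells us nothing about relationships among taxa.
Only Cyaninus and Pachyinus show the derived state '1' for C3, supporting them as a clade.
Most parsimonious ingroup topology: (((Pachyinus,Cyaninus),Stenis),Acroites).
The clade {Cyaninus, Pachyinus, Stenis} is supported by C1: its derived state '1' occurs in exactly those taxa and in no other taxon (including the outgroup).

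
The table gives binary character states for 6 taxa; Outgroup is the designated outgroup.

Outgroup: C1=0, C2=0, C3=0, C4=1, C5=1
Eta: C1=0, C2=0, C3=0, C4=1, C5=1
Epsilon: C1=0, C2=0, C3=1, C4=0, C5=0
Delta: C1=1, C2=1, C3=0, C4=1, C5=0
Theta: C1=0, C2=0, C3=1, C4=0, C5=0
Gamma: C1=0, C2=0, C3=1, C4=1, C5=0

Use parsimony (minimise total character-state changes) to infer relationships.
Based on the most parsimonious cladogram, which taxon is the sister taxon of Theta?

Character polarity is set by the outgroup: the derived state is whichever differs from the outgroup's state, so for C4, C5 the derived state is '0', and for the remaining characters it is '1'.
C1 (derived state '1') is unique to Delta (autapomorphy; uninformative for grouping).
C2: derived state '1' in Delta only — an autapomorphy, so it tells us nothing about relationships among taxa.
Only Epsilon, Gamma, and Theta show the derived state '1' for C3, supporting them as a clade.
Only Epsilon and Theta show the derived state '0' for C4, supporting them as a clade.
Only Delta, Epsilon, Gamma, and Theta show the derived state '0' for C5, supporting them as a clade.
Most parsimonious ingroup topology: (Eta,(((Epsilon,Theta),Gamma),Delta)).
Theta and Epsilon form a cherry on this tree, so they are sister taxa.

Epsilon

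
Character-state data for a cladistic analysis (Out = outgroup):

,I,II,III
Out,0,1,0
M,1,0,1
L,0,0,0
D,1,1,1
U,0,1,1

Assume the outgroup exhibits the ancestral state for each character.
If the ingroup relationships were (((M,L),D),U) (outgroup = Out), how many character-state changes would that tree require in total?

5

Map each character onto (((M,L),D),U) (rooted by Out) and count the minimum state changes it requires (Fitch parsimony):
I: 2; II: 1; III: 2.
Total tree length = 5.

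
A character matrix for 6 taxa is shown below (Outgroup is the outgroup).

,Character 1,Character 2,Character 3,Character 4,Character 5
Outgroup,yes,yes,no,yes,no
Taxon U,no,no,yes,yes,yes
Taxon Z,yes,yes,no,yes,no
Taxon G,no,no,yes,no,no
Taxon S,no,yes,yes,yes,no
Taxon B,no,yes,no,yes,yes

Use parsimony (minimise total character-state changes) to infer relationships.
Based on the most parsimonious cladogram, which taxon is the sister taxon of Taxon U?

Character polarity is set by the outgroup: the derived state is whichever differs from the outgroup's state, so for Character 1, Character 2, Character 4 the derived state is 'no', and for the remaining characters it is 'yes'.
Character 1 (derived state 'no') is shared by Taxon B, Taxon G, Taxon S, and Taxon U — a synapomorphy uniting that clade.
Character 2: derived state 'no' in Taxon G and Taxon U only — synapomorphy for {Taxon G, Taxon U}.
Character 3: derived state 'yes' in Taxon G, Taxon S, and Taxon U only — synapomorphy for {Taxon G, Taxon S, Taxon U}.
Character 4: derived state 'no' in Taxon G only — an autapomorphy, so it tells us nothing about relationships among taxa.
Character 5 (state 'yes') occurs in Taxon B and Taxon U but conflicts with the nesting implied by the other characters — most parsimoniously interpreted as homoplasy.
Most parsimonious ingroup topology: ((((Taxon U,Taxon G),Taxon S),Taxon B),Taxon Z).
Taxon U and Taxon G form a cherry on this tree, so they are sister taxa.

Taxon G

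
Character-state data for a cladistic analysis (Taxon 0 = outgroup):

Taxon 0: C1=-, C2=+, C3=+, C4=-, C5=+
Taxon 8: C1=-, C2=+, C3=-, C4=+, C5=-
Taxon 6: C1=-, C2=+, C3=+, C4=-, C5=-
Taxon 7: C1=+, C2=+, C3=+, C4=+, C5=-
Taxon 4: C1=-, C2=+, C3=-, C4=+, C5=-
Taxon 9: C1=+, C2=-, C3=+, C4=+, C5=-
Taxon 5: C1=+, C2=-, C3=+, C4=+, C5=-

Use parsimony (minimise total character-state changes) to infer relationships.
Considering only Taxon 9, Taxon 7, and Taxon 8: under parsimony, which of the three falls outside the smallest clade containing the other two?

Character polarity is set by the outgroup: the derived state is whichever differs from the outgroup's state, so for C2, C3, C5 the derived state is '-', and for the remaining characters it is '+'.
C1: derived state '+' in Taxon 5, Taxon 7, and Taxon 9 only — synapomorphy for {Taxon 5, Taxon 7, Taxon 9}.
Only Taxon 5 and Taxon 9 show the derived state '-' for C2, supporting them as a clade.
C3: derived state '-' in Taxon 4 and Taxon 8 only — synapomorphy for {Taxon 4, Taxon 8}.
C4 (derived state '+') is shared by Taxon 4, Taxon 5, Taxon 7, Taxon 8, and Taxon 9 — a synapomorphy uniting that clade.
All ingroup taxa share the derived state '-' for C5; it defines the ingroup but does not resolve relationships within it.
Most parsimonious ingroup topology: (((Taxon 8,Taxon 4),(Taxon 7,(Taxon 9,Taxon 5))),Taxon 6).
Taxon 7 and Taxon 9 share a more recent common ancestor with each other than either does with Taxon 8, so Taxon 8 is the least closely related of the three.

Taxon 8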